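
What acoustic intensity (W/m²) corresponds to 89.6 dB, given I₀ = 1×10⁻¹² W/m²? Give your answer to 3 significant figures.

L = 10·log₁₀(I/I₀) ⇒ I = I₀·10^(L/10) = 10⁻¹² × 10^8.96.

0.000912 W/m²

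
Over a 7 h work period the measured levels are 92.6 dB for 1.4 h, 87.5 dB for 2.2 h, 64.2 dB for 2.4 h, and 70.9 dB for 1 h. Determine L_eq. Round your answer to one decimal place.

The energy average is taken in the linear domain: L_eq = 10·log₁₀[(Σ tᵢ·10^(Lᵢ/10))/T], T = 7 h.
Σ tᵢ·10^(Lᵢ/10) = 1.4·10^(92.6/10) + 2.2·10^(87.5/10) + 2.4·10^(64.2/10) + 1·10^(70.9/10) = 3.803e+09.
L_eq = 10·log₁₀(3.803e+09/7) = 87.35 dB.

87.4 dB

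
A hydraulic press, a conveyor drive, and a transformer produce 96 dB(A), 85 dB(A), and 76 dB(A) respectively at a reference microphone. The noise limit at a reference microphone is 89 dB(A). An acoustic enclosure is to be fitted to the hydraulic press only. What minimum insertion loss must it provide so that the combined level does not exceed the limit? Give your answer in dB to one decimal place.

Everything except the hydraulic press sums to 10^(85/10) + 10^(76/10) = 3.560e+08 in linear terms, 85.51 dB(A).
To meet 89 dB(A) overall, the treated hydraulic press may contribute at most 10^(89/10) − 3.560e+08 = 4.383e+08, i.e. 86.42 dB(A).
So the hydraulic press must be reduced from 96 to 86.42 dB(A): IL = 9.58 dB.

9.6 dB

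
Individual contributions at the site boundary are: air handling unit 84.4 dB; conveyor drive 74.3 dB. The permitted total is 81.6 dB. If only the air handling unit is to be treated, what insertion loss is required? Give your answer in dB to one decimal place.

3.7 dB

The untreated sources together contribute 10^(74.3/10) = 2.692e+07, i.e. 74.30 dB.
The limit corresponds to 10^(81.6/10) = 1.445e+08; subtracting the fixed part leaves 1.176e+08 for the air handling unit, i.e. 80.71 dB.
So the air handling unit must be reduced from 84.4 to 80.71 dB: IL = 3.69 dB.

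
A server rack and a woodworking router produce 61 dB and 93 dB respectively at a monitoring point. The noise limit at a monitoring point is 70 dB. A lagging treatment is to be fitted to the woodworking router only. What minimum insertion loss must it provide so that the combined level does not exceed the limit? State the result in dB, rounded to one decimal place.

Everything except the woodworking router sums to 10^(61/10) = 1.259e+06 in linear terms, 61.00 dB.
The limit corresponds to 10^(70/10) = 1.000e+07; subtracting the fixed part leaves 8.741e+06 for the woodworking router, i.e. 69.42 dB.
Required insertion loss = 93 − 69.42 = 23.58 dB.

23.6 dB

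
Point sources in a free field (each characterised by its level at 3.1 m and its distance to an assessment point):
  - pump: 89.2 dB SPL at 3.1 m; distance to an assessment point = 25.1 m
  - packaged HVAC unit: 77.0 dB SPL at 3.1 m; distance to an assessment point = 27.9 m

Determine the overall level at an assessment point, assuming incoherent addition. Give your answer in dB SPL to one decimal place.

Propagate each source to the receiver with L = L_ref − 20·log₁₀(r/r_ref), then add intensities.
pump: 89.2 − 20·log₁₀(25.1/3.1) = 89.2 − 18.17 = 71.03 dB SPL.
packaged HVAC unit: 77.0 − 20·log₁₀(27.9/3.1) = 77.0 − 19.08 = 57.92 dB SPL.
Σ 10^(L/10) = 1.331e+07 → L_total = 10·log₁₀(1.331e+07) = 71.24 dB SPL.

71.2 dB SPL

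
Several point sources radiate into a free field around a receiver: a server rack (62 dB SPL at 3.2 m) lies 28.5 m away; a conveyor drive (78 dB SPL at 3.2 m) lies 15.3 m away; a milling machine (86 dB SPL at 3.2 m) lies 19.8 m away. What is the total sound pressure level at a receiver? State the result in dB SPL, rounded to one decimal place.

First find each source's level at the receiver (point-source: −20·log₁₀(r/r_ref)), then combine on an intensity basis.
server rack: 62 − 20·log₁₀(28.5/3.2) = 62 − 18.99 = 43.01 dB SPL.
conveyor drive: 78 − 20·log₁₀(15.3/3.2) = 78 − 13.59 = 64.41 dB SPL.
milling machine: 86 − 20·log₁₀(19.8/3.2) = 86 − 15.83 = 70.17 dB SPL.
Σ 10^(L/10) = 1.318e+07 → L_total = 10·log₁₀(1.318e+07) = 71.20 dB SPL.

71.2 dB SPL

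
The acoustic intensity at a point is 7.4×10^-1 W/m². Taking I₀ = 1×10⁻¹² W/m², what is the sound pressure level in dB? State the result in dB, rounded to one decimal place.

L = 10·log₁₀(I/I₀) = 10·log₁₀(7.4×10^-1/10⁻¹²) = 10·log₁₀(7.4×10^11).
L = 10·(0.8692 + 11) = 118.69 dB.

118.7 dB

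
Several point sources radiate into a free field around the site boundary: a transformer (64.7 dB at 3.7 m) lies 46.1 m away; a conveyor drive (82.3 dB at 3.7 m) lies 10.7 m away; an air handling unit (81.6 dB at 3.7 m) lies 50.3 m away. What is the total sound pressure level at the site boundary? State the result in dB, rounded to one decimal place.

Apply inverse-square spreading to bring every level to the receiver, then sum 10^(L/10).
transformer: 64.7 − 20·log₁₀(46.1/3.7) = 64.7 − 21.91 = 42.79 dB.
conveyor drive: 82.3 − 20·log₁₀(10.7/3.7) = 82.3 − 9.22 = 73.08 dB.
air handling unit: 81.6 − 20·log₁₀(50.3/3.7) = 81.6 − 22.67 = 58.93 dB.
Σ 10^(L/10) = 2.111e+07 → L_total = 10·log₁₀(2.111e+07) = 73.24 dB.

73.2 dB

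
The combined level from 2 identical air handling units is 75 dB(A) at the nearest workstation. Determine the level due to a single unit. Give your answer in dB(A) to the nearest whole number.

72 dB(A)

2 equal contributions raise the level by 10·log₁₀ 2 = 3.010 dB, so each unit alone gives 75 − 3.010.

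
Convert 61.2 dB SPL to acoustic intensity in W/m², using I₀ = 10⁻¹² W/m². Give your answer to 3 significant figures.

1.32e-06 W/m²

L = 10·log₁₀(I/I₀) ⇒ I = I₀·10^(L/10) = 10⁻¹² × 10^6.12.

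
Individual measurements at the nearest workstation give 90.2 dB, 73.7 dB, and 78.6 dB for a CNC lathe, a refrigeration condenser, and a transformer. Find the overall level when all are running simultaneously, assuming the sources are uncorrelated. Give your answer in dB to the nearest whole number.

For uncorrelated sources the intensities add, so convert each level to linear form, sum, and take 10·log₁₀ of the total.
Σ 10^(L/10) = 10^(90.2/10) + 10^(73.7/10) + 10^(78.6/10) = 1.143e+09.
L_total = 10·log₁₀(1.143e+09) = 90.58 dB.

91 dB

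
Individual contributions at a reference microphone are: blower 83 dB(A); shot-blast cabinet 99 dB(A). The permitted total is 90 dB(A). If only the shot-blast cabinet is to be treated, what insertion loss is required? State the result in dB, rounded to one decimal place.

The untreated sources together contribute 10^(83/10) = 1.995e+08, i.e. 83.00 dB(A).
The limit corresponds to 10^(90/10) = 1.000e+09; subtracting the fixed part leaves 8.005e+08 for the shot-blast cabinet, i.e. 89.03 dB(A).
So the shot-blast cabinet must be reduced from 99 to 89.03 dB(A): IL = 9.97 dB.

10.0 dB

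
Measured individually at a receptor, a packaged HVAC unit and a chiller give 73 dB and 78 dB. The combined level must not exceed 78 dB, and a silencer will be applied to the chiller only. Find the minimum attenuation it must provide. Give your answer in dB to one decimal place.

1.7 dB

Everything except the chiller sums to 10^(73/10) = 1.995e+07 in linear terms, 73.00 dB.
To meet 78 dB overall, the treated chiller may contribute at most 10^(78/10) − 1.995e+07 = 4.314e+07, i.e. 76.35 dB.
Required insertion loss = 78 − 76.35 = 1.65 dB.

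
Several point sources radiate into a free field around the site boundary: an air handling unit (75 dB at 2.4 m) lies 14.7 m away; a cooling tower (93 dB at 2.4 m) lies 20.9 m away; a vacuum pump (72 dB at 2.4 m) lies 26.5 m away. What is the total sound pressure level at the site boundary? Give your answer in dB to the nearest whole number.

Propagate each source to the receiver with L = L_ref − 20·log₁₀(r/r_ref), then add intensities.
air handling unit: 75 − 20·log₁₀(14.7/2.4) = 75 − 15.74 = 59.26 dB.
cooling tower: 93 − 20·log₁₀(20.9/2.4) = 93 − 18.80 = 74.20 dB.
vacuum pump: 72 − 20·log₁₀(26.5/2.4) = 72 − 20.86 = 51.14 dB.
Σ 10^(L/10) = 2.728e+07 → L_total = 10·log₁₀(2.728e+07) = 74.36 dB.

74 dB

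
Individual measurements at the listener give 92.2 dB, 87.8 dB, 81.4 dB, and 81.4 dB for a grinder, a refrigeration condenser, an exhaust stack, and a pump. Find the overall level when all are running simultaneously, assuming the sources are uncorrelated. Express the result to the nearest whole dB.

94 dB

For uncorrelated sources the intensities add, so convert each level to linear form, sum, and take 10·log₁₀ of the total.
Σ 10^(L/10) = 10^(92.2/10) + 10^(87.8/10) + 10^(81.4/10) + 10^(81.4/10) = 2.538e+09.
L_total = 10·log₁₀(2.538e+09) = 94.05 dB.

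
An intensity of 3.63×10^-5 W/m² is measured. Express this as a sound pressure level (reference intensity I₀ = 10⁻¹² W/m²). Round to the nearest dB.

76 dB

L = 10·log₁₀(I/I₀) = 10·log₁₀(3.63×10^-5/10⁻¹²) = 10·log₁₀(3.63×10^7).
L = 10·(0.5599 + 7) = 75.60 dB.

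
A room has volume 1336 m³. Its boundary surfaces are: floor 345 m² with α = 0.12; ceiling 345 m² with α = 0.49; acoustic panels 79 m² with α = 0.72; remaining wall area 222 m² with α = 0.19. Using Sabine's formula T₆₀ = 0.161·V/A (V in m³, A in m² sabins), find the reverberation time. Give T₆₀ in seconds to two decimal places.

0.69 s

A = Σ Sᵢαᵢ = 345·0.12 + 345·0.49 + 79·0.72 + 222·0.19 = 309.51 m².
T₆₀ = 0.161·V/A = 0.161·1336/309.51 = 0.695 s.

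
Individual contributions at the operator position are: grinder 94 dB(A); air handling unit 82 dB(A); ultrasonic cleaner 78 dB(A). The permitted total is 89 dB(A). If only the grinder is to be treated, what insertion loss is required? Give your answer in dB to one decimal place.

6.4 dB

Everything except the grinder sums to 10^(82/10) + 10^(78/10) = 2.216e+08 in linear terms, 83.46 dB(A).
To meet 89 dB(A) overall, the treated grinder may contribute at most 10^(89/10) − 2.216e+08 = 5.727e+08, i.e. 87.58 dB(A).
So the grinder must be reduced from 94 to 87.58 dB(A): IL = 6.42 dB.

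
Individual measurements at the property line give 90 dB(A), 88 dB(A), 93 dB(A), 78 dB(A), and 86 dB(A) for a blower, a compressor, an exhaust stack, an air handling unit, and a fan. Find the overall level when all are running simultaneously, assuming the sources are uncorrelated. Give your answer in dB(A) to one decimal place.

Incoherent sources combine by intensity addition: L_total = 10·log₁₀(Σ 10^(L_i/10)).
Σ 10^(L/10) = 10^(90/10) + 10^(88/10) + 10^(93/10) + 10^(78/10) + 10^(86/10) = 4.087e+09.
L_total = 10·log₁₀(4.087e+09) = 96.11 dB(A).

96.1 dB(A)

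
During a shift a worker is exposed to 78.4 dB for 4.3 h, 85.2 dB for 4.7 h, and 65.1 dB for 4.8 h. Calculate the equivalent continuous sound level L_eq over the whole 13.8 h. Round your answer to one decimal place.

L_eq = 10·log₁₀[(1/T)·Σ tᵢ·10^(Lᵢ/10)] with T = 13.8 h.
Σ tᵢ·10^(Lᵢ/10) = 4.3·10^(78.4/10) + 4.7·10^(85.2/10) + 4.8·10^(65.1/10) = 1.869e+09.
L_eq = 10·log₁₀(1.869e+09/13.8) = 81.32 dB.

81.3 dB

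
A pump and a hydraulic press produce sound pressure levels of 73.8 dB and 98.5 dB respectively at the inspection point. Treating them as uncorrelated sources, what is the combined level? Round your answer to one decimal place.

For uncorrelated sources the intensities add, so convert each level to linear form, sum, and take 10·log₁₀ of the total.
Σ 10^(L/10) = 10^(73.8/10) + 10^(98.5/10) = 7.103e+09.
L_total = 10·log₁₀(7.103e+09) = 98.51 dB.

98.5 dB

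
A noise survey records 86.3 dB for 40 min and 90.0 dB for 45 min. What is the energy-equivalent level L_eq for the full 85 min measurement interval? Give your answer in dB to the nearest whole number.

Weight each interval's intensity by its duration and average over T = 85 min:
Σ tᵢ·10^(Lᵢ/10) = 40·10^(86.3/10) + 45·10^(90.0/10) = 6.206e+10.
L_eq = 10·log₁₀(6.206e+10/85) = 88.63 dB.

89 dB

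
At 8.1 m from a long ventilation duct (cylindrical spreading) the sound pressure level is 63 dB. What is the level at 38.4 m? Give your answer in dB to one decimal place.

56.2 dB

Cylindrical spreading from a line source gives a 10·log₁₀(r₂/r₁) drop.
L₂ = 63 − 10·log₁₀(38.4/8.1) = 63 − 6.758 = 56.24 dB.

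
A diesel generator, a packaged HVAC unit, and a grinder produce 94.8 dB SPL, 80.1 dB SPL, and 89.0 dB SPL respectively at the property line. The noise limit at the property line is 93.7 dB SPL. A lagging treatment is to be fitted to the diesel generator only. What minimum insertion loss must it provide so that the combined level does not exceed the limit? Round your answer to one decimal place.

3.2 dB

Fixed contribution from the other sources: Σ 10^(L/10) = 10^(80.1/10) + 10^(89.0/10) = 8.967e+08 (89.53 dB SPL).
The limit corresponds to 10^(93.7/10) = 2.344e+09; subtracting the fixed part leaves 1.448e+09 for the diesel generator, i.e. 91.61 dB SPL.
Required insertion loss = 94.8 − 91.61 = 3.19 dB.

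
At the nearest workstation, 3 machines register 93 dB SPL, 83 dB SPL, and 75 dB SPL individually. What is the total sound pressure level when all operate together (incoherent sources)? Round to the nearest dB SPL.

Incoherent sources combine by intensity addition: L_total = 10·log₁₀(Σ 10^(L_i/10)).
Σ 10^(L/10) = 10^(93/10) + 10^(83/10) + 10^(75/10) = 2.226e+09.
L_total = 10·log₁₀(2.226e+09) = 93.48 dB SPL.

93 dB SPL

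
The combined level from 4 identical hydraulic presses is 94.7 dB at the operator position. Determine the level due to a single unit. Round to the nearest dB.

89 dB

4 equal contributions raise the level by 10·log₁₀ 4 = 6.021 dB, so each unit alone gives 94.7 − 6.021.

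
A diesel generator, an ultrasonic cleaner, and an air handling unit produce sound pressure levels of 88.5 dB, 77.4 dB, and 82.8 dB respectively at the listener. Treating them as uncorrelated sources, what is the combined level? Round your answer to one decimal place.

For uncorrelated sources the intensities add, so convert each level to linear form, sum, and take 10·log₁₀ of the total.
Σ 10^(L/10) = 10^(88.5/10) + 10^(77.4/10) + 10^(82.8/10) = 9.534e+08.
L_total = 10·log₁₀(9.534e+08) = 89.79 dB.

89.8 dB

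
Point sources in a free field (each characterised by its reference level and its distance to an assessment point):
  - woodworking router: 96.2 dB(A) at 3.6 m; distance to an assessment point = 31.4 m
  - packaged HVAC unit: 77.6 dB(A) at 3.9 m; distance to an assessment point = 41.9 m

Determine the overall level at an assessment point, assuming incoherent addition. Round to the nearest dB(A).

Apply inverse-square spreading to bring every level to the receiver, then sum 10^(L/10).
woodworking router: 96.2 − 20·log₁₀(31.4/3.6) = 96.2 − 18.81 = 77.39 dB(A).
packaged HVAC unit: 77.6 − 20·log₁₀(41.9/3.9) = 77.6 − 20.62 = 56.98 dB(A).
Σ 10^(L/10) = 5.529e+07 → L_total = 10·log₁₀(5.529e+07) = 77.43 dB(A).

77 dB(A)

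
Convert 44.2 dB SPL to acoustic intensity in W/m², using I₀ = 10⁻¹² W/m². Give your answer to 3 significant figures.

I/I₀ = 10^(44.2/10) = 2.63e+04, so I = 2.63e+04 × 10⁻¹² W/m².

2.63e-08 W/m²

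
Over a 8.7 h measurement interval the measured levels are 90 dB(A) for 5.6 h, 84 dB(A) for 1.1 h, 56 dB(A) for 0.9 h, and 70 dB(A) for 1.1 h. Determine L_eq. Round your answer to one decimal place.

88.3 dB(A)

L_eq = 10·log₁₀[(1/T)·Σ tᵢ·10^(Lᵢ/10)] with T = 8.7 h.
Σ tᵢ·10^(Lᵢ/10) = 5.6·10^(90/10) + 1.1·10^(84/10) + 0.9·10^(56/10) + 1.1·10^(70/10) = 5.888e+09.
L_eq = 10·log₁₀(5.888e+09/8.7) = 88.30 dB(A).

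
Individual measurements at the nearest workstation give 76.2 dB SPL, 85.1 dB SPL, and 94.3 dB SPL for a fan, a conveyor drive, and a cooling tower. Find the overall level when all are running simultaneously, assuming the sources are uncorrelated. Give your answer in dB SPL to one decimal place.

For uncorrelated sources the intensities add, so convert each level to linear form, sum, and take 10·log₁₀ of the total.
Σ 10^(L/10) = 10^(76.2/10) + 10^(85.1/10) + 10^(94.3/10) = 3.057e+09.
L_total = 10·log₁₀(3.057e+09) = 94.85 dB SPL.

94.9 dB SPL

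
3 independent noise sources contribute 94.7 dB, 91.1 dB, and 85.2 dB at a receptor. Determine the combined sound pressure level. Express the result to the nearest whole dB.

97 dB

For uncorrelated sources the intensities add, so convert each level to linear form, sum, and take 10·log₁₀ of the total.
Σ 10^(L/10) = 10^(94.7/10) + 10^(91.1/10) + 10^(85.2/10) = 4.571e+09.
L_total = 10·log₁₀(4.571e+09) = 96.60 dB.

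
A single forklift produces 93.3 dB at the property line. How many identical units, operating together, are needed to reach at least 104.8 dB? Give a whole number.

Need L₁ + 10·log₁₀ N ≥ 104.8, i.e. log₁₀ N ≥ 1.15.
N ≥ 10^(11.5/10) = 14.125, so N = 15.

15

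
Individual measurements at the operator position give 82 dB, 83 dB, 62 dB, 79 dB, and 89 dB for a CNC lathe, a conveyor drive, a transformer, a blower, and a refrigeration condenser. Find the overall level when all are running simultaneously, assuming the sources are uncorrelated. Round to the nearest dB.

For uncorrelated sources the intensities add, so convert each level to linear form, sum, and take 10·log₁₀ of the total.
Σ 10^(L/10) = 10^(82/10) + 10^(83/10) + 10^(62/10) + 10^(79/10) + 10^(89/10) = 1.233e+09.
L_total = 10·log₁₀(1.233e+09) = 90.91 dB.

91 dB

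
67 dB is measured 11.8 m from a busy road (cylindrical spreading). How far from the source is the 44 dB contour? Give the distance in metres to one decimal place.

2354.4 m

The 23.0 dB drop corresponds to a distance ratio of 10^(23.0/10) for a line source.
r₂ = 11.8·10^((67−44)/10) = 11.8·10^(23.0/10) = 2354.41 m.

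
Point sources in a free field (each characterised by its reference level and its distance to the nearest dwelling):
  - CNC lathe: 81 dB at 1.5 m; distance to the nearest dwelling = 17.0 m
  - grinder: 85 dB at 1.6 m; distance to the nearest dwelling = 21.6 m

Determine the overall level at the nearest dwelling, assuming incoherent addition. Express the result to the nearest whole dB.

64 dB

Propagate each source to the receiver with L = L_ref − 20·log₁₀(r/r_ref), then add intensities.
CNC lathe: 81 − 20·log₁₀(17.0/1.5) = 81 − 21.09 = 59.91 dB.
grinder: 85 − 20·log₁₀(21.6/1.6) = 85 − 22.61 = 62.39 dB.
Σ 10^(L/10) = 2.715e+06 → L_total = 10·log₁₀(2.715e+06) = 64.34 dB.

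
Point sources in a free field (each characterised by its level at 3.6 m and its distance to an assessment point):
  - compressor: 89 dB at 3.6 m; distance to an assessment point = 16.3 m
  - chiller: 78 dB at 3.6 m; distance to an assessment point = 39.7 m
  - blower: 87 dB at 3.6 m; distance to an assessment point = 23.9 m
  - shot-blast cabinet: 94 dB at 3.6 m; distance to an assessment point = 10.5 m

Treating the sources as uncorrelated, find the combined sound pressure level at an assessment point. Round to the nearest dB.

First find each source's level at the receiver (point-source: −20·log₁₀(r/r_ref)), then combine on an intensity basis.
compressor: 89 − 20·log₁₀(16.3/3.6) = 89 − 13.12 = 75.88 dB.
chiller: 78 − 20·log₁₀(39.7/3.6) = 78 − 20.85 = 57.15 dB.
blower: 87 − 20·log₁₀(23.9/3.6) = 87 − 16.44 = 70.56 dB.
shot-blast cabinet: 94 − 20·log₁₀(10.5/3.6) = 94 − 9.30 = 84.70 dB.
Σ 10^(L/10) = 3.459e+08 → L_total = 10·log₁₀(3.459e+08) = 85.39 dB.

85 dB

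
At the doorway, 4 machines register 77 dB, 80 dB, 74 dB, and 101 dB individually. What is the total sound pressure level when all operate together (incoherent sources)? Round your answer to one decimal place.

For uncorrelated sources the intensities add, so convert each level to linear form, sum, and take 10·log₁₀ of the total.
Σ 10^(L/10) = 10^(77/10) + 10^(80/10) + 10^(74/10) + 10^(101/10) = 1.276e+10.
L_total = 10·log₁₀(1.276e+10) = 101.06 dB.

101.1 dB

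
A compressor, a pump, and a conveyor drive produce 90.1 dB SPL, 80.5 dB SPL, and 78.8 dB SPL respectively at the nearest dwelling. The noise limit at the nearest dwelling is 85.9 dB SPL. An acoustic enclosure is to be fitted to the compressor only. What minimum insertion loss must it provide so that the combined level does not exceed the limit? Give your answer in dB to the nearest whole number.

The untreated sources together contribute 10^(80.5/10) + 10^(78.8/10) = 1.881e+08, i.e. 82.74 dB SPL.
To meet 85.9 dB SPL overall, the treated compressor may contribute at most 10^(85.9/10) − 1.881e+08 = 2.010e+08, i.e. 83.03 dB SPL.
Required insertion loss = 90.1 − 83.03 = 7.07 dB.

7 dB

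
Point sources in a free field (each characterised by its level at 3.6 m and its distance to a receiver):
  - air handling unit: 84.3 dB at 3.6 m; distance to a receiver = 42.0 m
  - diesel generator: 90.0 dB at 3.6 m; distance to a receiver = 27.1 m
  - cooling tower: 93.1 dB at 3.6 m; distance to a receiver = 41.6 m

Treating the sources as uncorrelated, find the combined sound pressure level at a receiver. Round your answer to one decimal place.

75.4 dB

Apply inverse-square spreading to bring every level to the receiver, then sum 10^(L/10).
air handling unit: 84.3 − 20·log₁₀(42.0/3.6) = 84.3 − 21.34 = 62.96 dB.
diesel generator: 90.0 − 20·log₁₀(27.1/3.6) = 90.0 − 17.53 = 72.47 dB.
cooling tower: 93.1 − 20·log₁₀(41.6/3.6) = 93.1 − 21.26 = 71.84 dB.
Σ 10^(L/10) = 3.491e+07 → L_total = 10·log₁₀(3.491e+07) = 75.43 dB.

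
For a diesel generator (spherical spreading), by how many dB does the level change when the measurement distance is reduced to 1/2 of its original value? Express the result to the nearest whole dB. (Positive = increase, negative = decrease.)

With spherical spreading the level changes by −20·log₁₀(r₂/r₁).
ΔL = −20·log₁₀(0.5) = +6.02 dB.

+6 dB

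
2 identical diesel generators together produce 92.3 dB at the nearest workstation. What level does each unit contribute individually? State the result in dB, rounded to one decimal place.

Dividing the total intensity by 2 lowers the level by 10·log₁₀ 2 = 3.010 dB: L₁ = 92.3 − 3.010.

89.3 dB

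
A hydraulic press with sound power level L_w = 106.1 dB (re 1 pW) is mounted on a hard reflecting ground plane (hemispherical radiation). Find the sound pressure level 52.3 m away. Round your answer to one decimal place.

63.7 dB

Free-field hemispherical radiation: L_p = L_w − 10·log₁₀(2π·r²), r = 52.3 m.
2π·r² = 1.719e+04 m², 10·log₁₀ of that is 42.352 dB.
L_p = 106.1 − 42.352 = 63.75 dB.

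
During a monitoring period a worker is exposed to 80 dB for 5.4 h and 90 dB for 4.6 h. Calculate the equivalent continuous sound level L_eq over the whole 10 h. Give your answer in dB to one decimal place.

87.1 dB

The energy average is taken in the linear domain: L_eq = 10·log₁₀[(Σ tᵢ·10^(Lᵢ/10))/T], T = 10 h.
Σ tᵢ·10^(Lᵢ/10) = 5.4·10^(80/10) + 4.6·10^(90/10) = 5.140e+09.
L_eq = 10·log₁₀(5.140e+09/10) = 87.11 dB.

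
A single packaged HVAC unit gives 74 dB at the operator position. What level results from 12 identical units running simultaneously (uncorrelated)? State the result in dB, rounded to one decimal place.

84.8 dB

L_total = L₁ + 10·log₁₀ N for N identical incoherent sources.
L_total = 74 + 10·log₁₀(12) = 74 + 10.792 = 84.79 dB.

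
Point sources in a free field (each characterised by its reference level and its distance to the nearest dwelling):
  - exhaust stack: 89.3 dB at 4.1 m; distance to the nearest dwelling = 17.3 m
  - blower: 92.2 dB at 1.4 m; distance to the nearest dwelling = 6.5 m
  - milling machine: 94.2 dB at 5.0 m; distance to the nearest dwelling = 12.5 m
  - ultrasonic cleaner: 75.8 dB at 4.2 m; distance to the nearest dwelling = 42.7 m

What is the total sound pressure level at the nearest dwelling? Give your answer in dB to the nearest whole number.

Propagate each source to the receiver with L = L_ref − 20·log₁₀(r/r_ref), then add intensities.
exhaust stack: 89.3 − 20·log₁₀(17.3/4.1) = 89.3 − 12.51 = 76.79 dB.
blower: 92.2 − 20·log₁₀(6.5/1.4) = 92.2 − 13.34 = 78.86 dB.
milling machine: 94.2 − 20·log₁₀(12.5/5.0) = 94.2 − 7.96 = 86.24 dB.
ultrasonic cleaner: 75.8 − 20·log₁₀(42.7/4.2) = 75.8 − 20.14 = 55.66 dB.
Σ 10^(L/10) = 5.460e+08 → L_total = 10·log₁₀(5.460e+08) = 87.37 dB.

87 dB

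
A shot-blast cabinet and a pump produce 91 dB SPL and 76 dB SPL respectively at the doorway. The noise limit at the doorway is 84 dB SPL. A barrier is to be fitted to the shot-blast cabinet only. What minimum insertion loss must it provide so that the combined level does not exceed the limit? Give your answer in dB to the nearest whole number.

Everything except the shot-blast cabinet sums to 10^(76/10) = 3.981e+07 in linear terms, 76.00 dB SPL.
The limit corresponds to 10^(84/10) = 2.512e+08; subtracting the fixed part leaves 2.114e+08 for the shot-blast cabinet, i.e. 83.25 dB SPL.
So the shot-blast cabinet must be reduced from 91 to 83.25 dB SPL: IL = 7.75 dB.

8 dB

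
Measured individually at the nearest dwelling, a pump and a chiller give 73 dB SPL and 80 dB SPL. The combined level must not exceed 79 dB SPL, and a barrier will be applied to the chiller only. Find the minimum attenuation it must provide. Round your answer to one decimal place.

2.3 dB

Everything except the chiller sums to 10^(73/10) = 1.995e+07 in linear terms, 73.00 dB SPL.
To meet 79 dB SPL overall, the treated chiller may contribute at most 10^(79/10) − 1.995e+07 = 5.948e+07, i.e. 77.74 dB SPL.
Required insertion loss = 80 − 77.74 = 2.26 dB.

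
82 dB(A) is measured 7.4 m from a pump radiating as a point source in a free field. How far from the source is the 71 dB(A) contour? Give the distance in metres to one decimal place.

26.3 m

Point-source spreading drops the level by 20·log₁₀(r₂/r₁); inverting, r₂/r₁ = 10^(ΔL/20).
r₂ = 7.4·10^((82−71)/20) = 7.4·10^(11.0/20) = 26.26 m.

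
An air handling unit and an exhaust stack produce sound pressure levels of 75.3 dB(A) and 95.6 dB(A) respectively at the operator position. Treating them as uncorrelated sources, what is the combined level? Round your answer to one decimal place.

95.6 dB(A)

For uncorrelated sources the intensities add, so convert each level to linear form, sum, and take 10·log₁₀ of the total.
Σ 10^(L/10) = 10^(75.3/10) + 10^(95.6/10) = 3.665e+09.
L_total = 10·log₁₀(3.665e+09) = 95.64 dB(A).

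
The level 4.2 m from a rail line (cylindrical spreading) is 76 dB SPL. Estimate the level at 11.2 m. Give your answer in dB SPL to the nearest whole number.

Line-source attenuation: ΔL = 10·log₁₀(r₂/r₁) = 10·log₁₀(11.2/4.2) = 4.260 dB.
L₂ = 76 − 10·log₁₀(11.2/4.2) = 76 − 4.260 = 71.74 dB SPL.

72 dB SPL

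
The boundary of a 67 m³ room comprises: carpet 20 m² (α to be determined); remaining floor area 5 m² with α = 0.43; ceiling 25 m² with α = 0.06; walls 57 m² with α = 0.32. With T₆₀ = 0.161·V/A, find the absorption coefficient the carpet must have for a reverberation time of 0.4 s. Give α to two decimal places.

0.25

From T₆₀ = 0.161·V/A, the target T₆₀ = 0.4 s needs A = 0.161·67/0.4 = 26.97 m².
Absorption from the other surfaces = 5·0.43 + 25·0.06 + 57·0.32 = 21.89 m², so the carpet must supply 5.08 m² over 20 m².
α = 5.08/20 = 0.254.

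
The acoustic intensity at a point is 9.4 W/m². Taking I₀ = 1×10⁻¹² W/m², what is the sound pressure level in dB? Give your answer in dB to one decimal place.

Dividing by I₀ shifts the exponent by 12: I/I₀ = 9.4×10^12.
L = 10·(0.9731 + 12) = 129.73 dB.

129.7 dB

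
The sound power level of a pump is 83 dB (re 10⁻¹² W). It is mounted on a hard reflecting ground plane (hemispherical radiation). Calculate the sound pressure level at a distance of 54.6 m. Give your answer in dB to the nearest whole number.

The power spreads over a hemisphere of area 2π·r², so L_p = L_w − 10·log₁₀(2π·r²).
2π·r² = 1.873e+04 m², 10·log₁₀ of that is 42.726 dB.
L_p = 83 − 42.726 = 40.27 dB.

40 dB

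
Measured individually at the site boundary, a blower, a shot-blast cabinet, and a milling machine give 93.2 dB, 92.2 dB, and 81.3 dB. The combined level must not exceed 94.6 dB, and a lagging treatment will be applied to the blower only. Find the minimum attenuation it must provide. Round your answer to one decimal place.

The untreated sources together contribute 10^(92.2/10) + 10^(81.3/10) = 1.794e+09, i.e. 92.54 dB.
The limit corresponds to 10^(94.6/10) = 2.884e+09; subtracting the fixed part leaves 1.090e+09 for the blower, i.e. 90.37 dB.
So the blower must be reduced from 93.2 to 90.37 dB: IL = 2.83 dB.

2.8 dB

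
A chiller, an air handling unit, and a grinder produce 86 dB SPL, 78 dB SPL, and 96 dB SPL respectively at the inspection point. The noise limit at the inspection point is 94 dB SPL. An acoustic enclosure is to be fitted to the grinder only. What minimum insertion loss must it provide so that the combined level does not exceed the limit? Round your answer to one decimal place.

2.9 dB

Everything except the grinder sums to 10^(86/10) + 10^(78/10) = 4.612e+08 in linear terms, 86.64 dB SPL.
The limit corresponds to 10^(94/10) = 2.512e+09; subtracting the fixed part leaves 2.051e+09 for the grinder, i.e. 93.12 dB SPL.
So the grinder must be reduced from 96 to 93.12 dB SPL: IL = 2.88 dB.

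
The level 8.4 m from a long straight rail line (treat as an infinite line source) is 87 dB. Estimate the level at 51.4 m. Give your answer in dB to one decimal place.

For a line source, L₂ = L₁ − 10·log₁₀(r₂/r₁).
L₂ = 87 − 10·log₁₀(51.4/8.4) = 87 − 7.867 = 79.13 dB.

79.1 dB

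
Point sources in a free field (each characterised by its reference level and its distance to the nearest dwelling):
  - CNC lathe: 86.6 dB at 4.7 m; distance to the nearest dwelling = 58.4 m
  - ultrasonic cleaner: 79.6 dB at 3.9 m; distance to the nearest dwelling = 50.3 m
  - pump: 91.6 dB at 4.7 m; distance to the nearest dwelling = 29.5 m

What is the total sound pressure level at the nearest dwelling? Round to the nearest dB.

Apply inverse-square spreading to bring every level to the receiver, then sum 10^(L/10).
CNC lathe: 86.6 − 20·log₁₀(58.4/4.7) = 86.6 − 21.89 = 64.71 dB.
ultrasonic cleaner: 79.6 − 20·log₁₀(50.3/3.9) = 79.6 − 22.21 = 57.39 dB.
pump: 91.6 − 20·log₁₀(29.5/4.7) = 91.6 − 15.95 = 75.65 dB.
Σ 10^(L/10) = 4.020e+07 → L_total = 10·log₁₀(4.020e+07) = 76.04 dB.

76 dB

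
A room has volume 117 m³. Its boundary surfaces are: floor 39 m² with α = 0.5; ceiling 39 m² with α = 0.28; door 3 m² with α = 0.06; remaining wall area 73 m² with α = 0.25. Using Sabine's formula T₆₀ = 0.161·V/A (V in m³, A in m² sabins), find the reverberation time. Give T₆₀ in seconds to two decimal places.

0.39 s

Summing Sᵢαᵢ: 39·0.5 + 39·0.28 + 3·0.06 + 73·0.25 = 48.85 m².
T₆₀ = 0.161·V/A = 0.161·117/48.85 = 0.386 s.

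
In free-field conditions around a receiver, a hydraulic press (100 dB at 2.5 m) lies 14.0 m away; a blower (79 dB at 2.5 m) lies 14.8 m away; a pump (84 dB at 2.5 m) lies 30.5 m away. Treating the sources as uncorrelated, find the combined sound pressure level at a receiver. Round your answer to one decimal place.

85.1 dB

Propagate each source to the receiver with L = L_ref − 20·log₁₀(r/r_ref), then add intensities.
hydraulic press: 100 − 20·log₁₀(14.0/2.5) = 100 − 14.96 = 85.04 dB.
blower: 79 − 20·log₁₀(14.8/2.5) = 79 − 15.45 = 63.55 dB.
pump: 84 − 20·log₁₀(30.5/2.5) = 84 − 21.73 = 62.27 dB.
Σ 10^(L/10) = 3.228e+08 → L_total = 10·log₁₀(3.228e+08) = 85.09 dB.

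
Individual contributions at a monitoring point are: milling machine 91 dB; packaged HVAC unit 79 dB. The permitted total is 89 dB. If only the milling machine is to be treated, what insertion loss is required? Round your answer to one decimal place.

Everything except the milling machine sums to 10^(79/10) = 7.943e+07 in linear terms, 79.00 dB.
To meet 89 dB overall, the treated milling machine may contribute at most 10^(89/10) − 7.943e+07 = 7.149e+08, i.e. 88.54 dB.
So the milling machine must be reduced from 91 to 88.54 dB: IL = 2.46 dB.

2.5 dB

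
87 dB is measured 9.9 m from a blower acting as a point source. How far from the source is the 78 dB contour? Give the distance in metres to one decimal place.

27.9 m

For a point source L₁ − L₂ = 20·log₁₀(r₂/r₁), so r₂ = r₁·10^((L₁−L₂)/20).
r₂ = 9.9·10^((87−78)/20) = 9.9·10^(9.0/20) = 27.90 m.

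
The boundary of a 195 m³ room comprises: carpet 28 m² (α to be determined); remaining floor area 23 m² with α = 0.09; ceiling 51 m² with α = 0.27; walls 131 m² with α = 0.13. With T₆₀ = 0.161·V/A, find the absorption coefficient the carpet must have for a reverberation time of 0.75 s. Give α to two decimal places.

0.32

A = 0.161·V/T₆₀ = 0.161·195/0.75 = 41.86 m² sabins.
Absorption from the other surfaces = 23·0.09 + 51·0.27 + 131·0.13 = 32.87 m², so the carpet must supply 8.99 m² over 28 m².
α = 8.99/28 = 0.321.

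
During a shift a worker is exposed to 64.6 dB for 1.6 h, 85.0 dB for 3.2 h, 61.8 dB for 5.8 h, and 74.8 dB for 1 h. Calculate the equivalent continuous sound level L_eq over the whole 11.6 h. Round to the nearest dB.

Weight each interval's intensity by its duration and average over T = 11.6 h:
Σ tᵢ·10^(Lᵢ/10) = 1.6·10^(64.6/10) + 3.2·10^(85.0/10) + 5.8·10^(61.8/10) + 1·10^(74.8/10) = 1.056e+09.
L_eq = 10·log₁₀(1.056e+09/11.6) = 79.59 dB.

80 dB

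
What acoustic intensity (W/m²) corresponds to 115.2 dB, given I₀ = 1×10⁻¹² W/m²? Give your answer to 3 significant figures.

I/I₀ = 10^(115.2/10) = 3.311e+11, so I = 3.311e+11 × 10⁻¹² W/m².

0.331 W/m²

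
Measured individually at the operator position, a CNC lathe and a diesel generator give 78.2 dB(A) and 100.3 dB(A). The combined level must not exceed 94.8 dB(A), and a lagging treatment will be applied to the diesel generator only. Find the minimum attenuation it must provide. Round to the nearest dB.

Everything except the diesel generator sums to 10^(78.2/10) = 6.607e+07 in linear terms, 78.20 dB(A).
To meet 94.8 dB(A) overall, the treated diesel generator may contribute at most 10^(94.8/10) − 6.607e+07 = 2.954e+09, i.e. 94.70 dB(A).
Required insertion loss = 100.3 − 94.70 = 5.60 dB.

6 dB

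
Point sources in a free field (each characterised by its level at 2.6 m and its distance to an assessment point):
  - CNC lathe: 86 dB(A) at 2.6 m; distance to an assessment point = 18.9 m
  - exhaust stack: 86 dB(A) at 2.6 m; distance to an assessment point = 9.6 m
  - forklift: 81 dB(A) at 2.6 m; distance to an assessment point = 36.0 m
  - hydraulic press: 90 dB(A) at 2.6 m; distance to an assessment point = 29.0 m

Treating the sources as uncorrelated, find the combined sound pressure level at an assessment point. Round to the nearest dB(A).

77 dB(A)

Propagate each source to the receiver with L = L_ref − 20·log₁₀(r/r_ref), then add intensities.
CNC lathe: 86 − 20·log₁₀(18.9/2.6) = 86 − 17.23 = 68.77 dB(A).
exhaust stack: 86 − 20·log₁₀(9.6/2.6) = 86 − 11.35 = 74.65 dB(A).
forklift: 81 − 20·log₁₀(36.0/2.6) = 81 − 22.83 = 58.17 dB(A).
hydraulic press: 90 − 20·log₁₀(29.0/2.6) = 90 − 20.95 = 69.05 dB(A).
Σ 10^(L/10) = 4.543e+07 → L_total = 10·log₁₀(4.543e+07) = 76.57 dB(A).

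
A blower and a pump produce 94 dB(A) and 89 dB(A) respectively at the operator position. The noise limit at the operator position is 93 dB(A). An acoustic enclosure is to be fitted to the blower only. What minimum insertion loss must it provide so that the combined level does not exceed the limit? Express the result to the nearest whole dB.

3 dB

Fixed contribution from the other source: Σ 10^(L/10) = 10^(89/10) = 7.943e+08 (89.00 dB(A)).
To meet 93 dB(A) overall, the treated blower may contribute at most 10^(93/10) − 7.943e+08 = 1.201e+09, i.e. 90.80 dB(A).
Required insertion loss = 94 − 90.80 = 3.20 dB.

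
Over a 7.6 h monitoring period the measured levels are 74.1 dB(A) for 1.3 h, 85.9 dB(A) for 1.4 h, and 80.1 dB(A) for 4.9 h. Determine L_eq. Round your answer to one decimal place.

L_eq = 10·log₁₀[(1/T)·Σ tᵢ·10^(Lᵢ/10)] with T = 7.6 h.
Σ tᵢ·10^(Lᵢ/10) = 1.3·10^(74.1/10) + 1.4·10^(85.9/10) + 4.9·10^(80.1/10) = 1.079e+09.
L_eq = 10·log₁₀(1.079e+09/7.6) = 81.52 dB(A).

81.5 dB(A)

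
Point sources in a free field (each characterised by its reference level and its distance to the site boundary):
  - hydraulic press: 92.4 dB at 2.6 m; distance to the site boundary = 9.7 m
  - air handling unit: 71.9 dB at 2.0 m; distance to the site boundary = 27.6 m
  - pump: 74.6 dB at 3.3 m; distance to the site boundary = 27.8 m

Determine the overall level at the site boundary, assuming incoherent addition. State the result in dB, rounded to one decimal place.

81.0 dB

Apply inverse-square spreading to bring every level to the receiver, then sum 10^(L/10).
hydraulic press: 92.4 − 20·log₁₀(9.7/2.6) = 92.4 − 11.44 = 80.96 dB.
air handling unit: 71.9 − 20·log₁₀(27.6/2.0) = 71.9 − 22.80 = 49.10 dB.
pump: 74.6 − 20·log₁₀(27.8/3.3) = 74.6 − 18.51 = 56.09 dB.
Σ 10^(L/10) = 1.253e+08 → L_total = 10·log₁₀(1.253e+08) = 80.98 dB.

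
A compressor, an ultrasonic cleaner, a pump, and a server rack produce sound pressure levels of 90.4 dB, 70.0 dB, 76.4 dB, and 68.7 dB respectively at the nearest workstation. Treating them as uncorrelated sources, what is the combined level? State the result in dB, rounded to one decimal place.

90.6 dB

For uncorrelated sources the intensities add, so convert each level to linear form, sum, and take 10·log₁₀ of the total.
Σ 10^(L/10) = 10^(90.4/10) + 10^(70.0/10) + 10^(76.4/10) + 10^(68.7/10) = 1.158e+09.
L_total = 10·log₁₀(1.158e+09) = 90.64 dB.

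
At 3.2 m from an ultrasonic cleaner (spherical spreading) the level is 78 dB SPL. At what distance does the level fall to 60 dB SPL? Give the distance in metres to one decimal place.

The 18.0 dB drop corresponds to a distance ratio of 10^(18.0/20) for a point source.
r₂ = 3.2·10^((78−60)/20) = 3.2·10^(18.0/20) = 25.42 m.

25.4 m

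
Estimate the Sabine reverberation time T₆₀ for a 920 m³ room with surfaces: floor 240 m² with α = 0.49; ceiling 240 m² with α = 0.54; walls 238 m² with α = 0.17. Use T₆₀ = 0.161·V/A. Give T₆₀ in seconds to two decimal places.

0.51 s

A = Σ Sᵢαᵢ = 240·0.49 + 240·0.54 + 238·0.17 = 287.66 m².
T₆₀ = 0.161·V/A = 0.161·920/287.66 = 0.515 s.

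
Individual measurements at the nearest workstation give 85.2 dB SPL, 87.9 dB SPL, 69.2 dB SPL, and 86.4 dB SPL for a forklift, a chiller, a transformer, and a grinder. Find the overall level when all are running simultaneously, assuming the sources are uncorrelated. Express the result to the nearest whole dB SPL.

Incoherent sources combine by intensity addition: L_total = 10·log₁₀(Σ 10^(L_i/10)).
Σ 10^(L/10) = 10^(85.2/10) + 10^(87.9/10) + 10^(69.2/10) + 10^(86.4/10) = 1.393e+09.
L_total = 10·log₁₀(1.393e+09) = 91.44 dB SPL.

91 dB SPL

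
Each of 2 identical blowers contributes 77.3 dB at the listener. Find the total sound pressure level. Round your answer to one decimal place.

With 2 equal, uncorrelated contributions the intensity is 2× that of one unit, giving a rise of 10·log₁₀ 2.
L_total = 77.3 + 10·log₁₀(2) = 77.3 + 3.010 = 80.31 dB.

80.3 dB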